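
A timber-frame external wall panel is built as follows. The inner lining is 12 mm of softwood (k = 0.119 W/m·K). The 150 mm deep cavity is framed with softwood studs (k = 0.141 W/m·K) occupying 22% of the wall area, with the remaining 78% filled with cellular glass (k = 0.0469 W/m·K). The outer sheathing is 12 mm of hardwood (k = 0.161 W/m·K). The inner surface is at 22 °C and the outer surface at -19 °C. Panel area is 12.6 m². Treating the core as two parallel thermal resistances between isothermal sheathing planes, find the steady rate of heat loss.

Q ≈ 216 W

Sheathing layers in series; stud and cavity paths in parallel between them.
R_inner = 0.012/(0.119×12.6) = 0.008003 K/W
R_stud  = 0.15/(0.141×0.22×12.6) = 0.3838 K/W
R_cav   = 0.15/(0.0469×0.78×12.6) = 0.3254 K/W
1/R_core = 1/R_stud + 1/R_cav → R_core = 0.1761 K/W
R_outer = 0.012/(0.161×12.6) = 0.005915 K/W
R_total = 0.19 K/W
Q = ΔT/R_total = 41/0.19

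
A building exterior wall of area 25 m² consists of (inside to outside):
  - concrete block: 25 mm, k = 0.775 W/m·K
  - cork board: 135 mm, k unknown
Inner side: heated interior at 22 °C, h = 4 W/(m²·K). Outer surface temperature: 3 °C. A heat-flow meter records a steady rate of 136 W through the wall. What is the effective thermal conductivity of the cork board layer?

k ≈ 0.0421 W/(m·K)

Thermal resistances in series:
R_inner film = 1/(h_i·A) = 1/(4×25) = 0.01 K/W
R_concrete block = L/(kA) = 0.025/(0.775×25) = 0.00129 K/W
Sum of known resistances R_other = 0.01129 K/W
Total R = ΔT/Q = 19/136 = 0.1397 K/W
R_cork board = R_total − R_other = 0.1284 K/W
k = L/(R·A) = 0.135/(0.1284×25)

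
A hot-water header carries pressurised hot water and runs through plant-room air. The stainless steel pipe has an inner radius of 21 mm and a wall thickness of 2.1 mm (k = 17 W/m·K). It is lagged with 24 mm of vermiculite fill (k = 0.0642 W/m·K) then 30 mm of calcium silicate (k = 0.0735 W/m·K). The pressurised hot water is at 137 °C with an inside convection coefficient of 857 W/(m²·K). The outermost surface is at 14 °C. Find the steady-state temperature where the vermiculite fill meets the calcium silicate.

T ≈ 60.2 °C

Radial resistances (cylindrical: R_cond = ln(r_o/r_i)/(2πkL), R_conv = 1/(h·2πrL)):
R_inner film = 1/(h_i·2πr₁L) = 1/(857×2π×0.021×1) = 0.008843 K/W
R_stainless steel pipe wall = ln(23.1/21)/(2π×17×1) = 8.923×10^-4 K/W
R_vermiculite fill = ln(47.1/23.1)/(2π×0.0642×1) = 1.766 K/W
R_calcium silicate = ln(77.1/47.1)/(2π×0.0735×1) = 1.067 K/W
R_total = 2.843 K/W
Q = ΔT/R_total = 123/2.843
Q = 43.3 W/m
T_interface = T_inner − Q·ΣR(inner→interface) = 137 − 43.3×1.776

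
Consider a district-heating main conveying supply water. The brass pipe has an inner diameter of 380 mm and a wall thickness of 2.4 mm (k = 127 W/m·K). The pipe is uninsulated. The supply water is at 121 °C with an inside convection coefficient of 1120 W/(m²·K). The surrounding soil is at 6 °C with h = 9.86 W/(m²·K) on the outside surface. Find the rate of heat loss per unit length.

Cylindrical conduction, so R = ln(r₂/r₁)/(2πkL) per layer, in series:
R_inner film = 1/(h_i·2πr₁L) = 1/(1120×2π×0.19×1) = 7.479×10^-4 K/W
R_brass pipe wall = ln(192.4/190)/(2π×127×1) = 1.573×10^-5 K/W
R_outer film = 1/(h_o·2πr_oL) = 1/(9.86×2π×0.1924×1) = 0.0839 K/W
R_total = 0.08466 K/W
Q = ΔT/R_total = 115/0.08466

q′ ≈ 1360 W/m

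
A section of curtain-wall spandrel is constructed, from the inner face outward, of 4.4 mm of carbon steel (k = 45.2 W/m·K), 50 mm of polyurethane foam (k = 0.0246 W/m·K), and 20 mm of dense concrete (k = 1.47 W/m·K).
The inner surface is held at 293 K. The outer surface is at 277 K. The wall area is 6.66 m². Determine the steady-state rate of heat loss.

Treating each layer as a thermal resistance in series:
R_carbon steel = L/(kA) = 0.0044/(45.2×6.66) = 1.462×10^-5 K/W
R_polyurethane foam = L/(kA) = 0.05/(0.0246×6.66) = 0.3052 K/W
R_dense concrete = L/(kA) = 0.02/(1.47×6.66) = 0.002043 K/W
R_total = 0.3072 K/W
Q = ΔT / R_total = 16 / 0.3072

Q ≈ 52.1 W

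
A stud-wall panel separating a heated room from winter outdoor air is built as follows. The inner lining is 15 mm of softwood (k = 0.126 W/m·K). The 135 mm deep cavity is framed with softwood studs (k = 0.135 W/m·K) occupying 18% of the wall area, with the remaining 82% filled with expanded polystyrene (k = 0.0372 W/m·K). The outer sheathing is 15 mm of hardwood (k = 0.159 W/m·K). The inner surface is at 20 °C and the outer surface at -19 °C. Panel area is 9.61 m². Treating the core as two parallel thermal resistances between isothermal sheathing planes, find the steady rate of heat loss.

Q ≈ 140 W

Sheathing layers in series; stud and cavity paths in parallel between them.
R_inner = 0.015/(0.126×9.61) = 0.01239 K/W
R_stud  = 0.135/(0.135×0.18×9.61) = 0.5781 K/W
R_cav   = 0.135/(0.0372×0.82×9.61) = 0.4605 K/W
1/R_core = 1/R_stud + 1/R_cav → R_core = 0.2563 K/W
R_outer = 0.015/(0.159×9.61) = 0.009817 K/W
R_total = 0.2785 K/W
Q = ΔT/R_total = 39/0.2785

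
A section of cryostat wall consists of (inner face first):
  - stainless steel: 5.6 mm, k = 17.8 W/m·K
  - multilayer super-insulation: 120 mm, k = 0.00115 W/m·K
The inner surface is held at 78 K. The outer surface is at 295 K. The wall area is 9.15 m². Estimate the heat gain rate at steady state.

Q ≈ 19 W

Treating each layer as a thermal resistance in series:
R_stainless steel = L/(kA) = 0.0056/(17.8×9.15) = 3.438×10^-5 K/W
R_multilayer super-insulation = L/(kA) = 0.12/(0.00115×9.15) = 11.4 K/W
R_total = 11.4 K/W
Q = ΔT / R_total = 217 / 11.4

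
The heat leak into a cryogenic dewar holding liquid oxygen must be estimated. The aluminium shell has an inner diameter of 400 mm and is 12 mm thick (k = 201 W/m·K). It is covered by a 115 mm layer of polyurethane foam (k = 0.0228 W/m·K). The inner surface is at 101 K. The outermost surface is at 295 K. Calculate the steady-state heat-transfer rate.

Q ≈ 33.5 W

Radial (spherical) resistances in series:
R_aluminium shell = (1/0.2 − 1/0.212)/(4π×201) = 1.12×10^-4 K/W
R_polyurethane foam = (1/0.212 − 1/0.327)/(4π×0.0228) = 5.79 K/W
R_total = 5.79 K/W
Q = ΔT/R_total = 194/5.79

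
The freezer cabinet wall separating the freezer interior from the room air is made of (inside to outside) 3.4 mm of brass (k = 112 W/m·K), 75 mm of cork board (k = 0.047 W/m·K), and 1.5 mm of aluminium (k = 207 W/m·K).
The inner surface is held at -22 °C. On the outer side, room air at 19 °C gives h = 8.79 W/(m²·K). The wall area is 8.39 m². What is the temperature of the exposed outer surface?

Thermal resistances in series:
R_brass = L/(kA) = 0.0034/(112×8.39) = 3.618×10^-6 K/W
R_cork board = L/(kA) = 0.075/(0.047×8.39) = 0.1902 K/W
R_aluminium = L/(kA) = 0.0015/(207×8.39) = 8.637×10^-7 K/W
R_outer film = 1/(h_o·A) = 1/(8.79×8.39) = 0.01356 K/W
R_total = 0.2038 K/W;  Q = ΔT/R_total = 41/0.2038 = 201.2 W
T_interface = T_inner + Q·ΣR(inner→interface) = -22 + 201×0.1902

T ≈ 16.3 °C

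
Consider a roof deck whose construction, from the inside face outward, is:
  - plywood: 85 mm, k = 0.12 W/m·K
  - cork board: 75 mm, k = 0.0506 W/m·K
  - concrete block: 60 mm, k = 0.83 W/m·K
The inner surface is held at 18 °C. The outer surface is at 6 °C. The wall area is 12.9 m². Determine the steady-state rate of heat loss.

Q ≈ 68.4 W

Series thermal resistances:
R_plywood = L/(kA) = 0.085/(0.12×12.9) = 0.05491 K/W
R_cork board = L/(kA) = 0.075/(0.0506×12.9) = 0.1149 K/W
R_concrete block = L/(kA) = 0.06/(0.83×12.9) = 0.005604 K/W
R_total = 0.1754 K/W
Q = ΔT / R_total = 12 / 0.1754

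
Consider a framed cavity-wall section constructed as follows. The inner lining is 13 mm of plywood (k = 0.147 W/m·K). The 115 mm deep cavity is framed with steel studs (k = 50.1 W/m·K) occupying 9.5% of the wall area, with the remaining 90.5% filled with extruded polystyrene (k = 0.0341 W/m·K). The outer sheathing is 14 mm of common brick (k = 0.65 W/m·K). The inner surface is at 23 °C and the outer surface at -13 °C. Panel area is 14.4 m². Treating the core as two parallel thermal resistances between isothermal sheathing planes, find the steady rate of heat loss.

Q ≈ 3870 W

Sheathing layers in series; stud and cavity paths in parallel between them.
R_inner = 0.013/(0.147×14.4) = 0.006141 K/W
R_stud  = 0.115/(50.1×0.095×14.4) = 0.001678 K/W
R_cav   = 0.115/(0.0341×0.905×14.4) = 0.2588 K/W
1/R_core = 1/R_stud + 1/R_cav → R_core = 0.001667 K/W
R_outer = 0.014/(0.65×14.4) = 0.001496 K/W
R_total = 0.009304 K/W
Q = ΔT/R_total = 36/0.009304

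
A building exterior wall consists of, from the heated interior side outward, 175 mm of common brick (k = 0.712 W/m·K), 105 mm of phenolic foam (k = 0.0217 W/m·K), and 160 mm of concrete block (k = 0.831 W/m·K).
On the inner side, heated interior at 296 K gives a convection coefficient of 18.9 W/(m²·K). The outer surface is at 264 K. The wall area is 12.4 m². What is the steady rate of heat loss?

Q ≈ 74.4 W

Series thermal resistances:
R_inner film = 1/(h_i·A) = 1/(18.9×12.4) = 0.004267 K/W
R_common brick = L/(kA) = 0.175/(0.712×12.4) = 0.01982 K/W
R_phenolic foam = L/(kA) = 0.105/(0.0217×12.4) = 0.3902 K/W
R_concrete block = L/(kA) = 0.16/(0.831×12.4) = 0.01553 K/W
R_total = 0.4298 K/W
Q = ΔT / R_total = 32 / 0.4298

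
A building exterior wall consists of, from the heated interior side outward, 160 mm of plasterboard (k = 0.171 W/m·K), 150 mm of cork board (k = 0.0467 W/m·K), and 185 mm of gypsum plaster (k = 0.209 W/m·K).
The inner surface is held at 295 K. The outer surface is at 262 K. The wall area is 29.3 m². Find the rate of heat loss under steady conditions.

Using the resistance-network approach (series):
R_plasterboard = L/(kA) = 0.16/(0.171×29.3) = 0.03193 K/W
R_cork board = L/(kA) = 0.15/(0.0467×29.3) = 0.1096 K/W
R_gypsum plaster = L/(kA) = 0.185/(0.209×29.3) = 0.03021 K/W
R_total = 0.1718 K/W
Q = ΔT / R_total = 33 / 0.1718

Q ≈ 192 W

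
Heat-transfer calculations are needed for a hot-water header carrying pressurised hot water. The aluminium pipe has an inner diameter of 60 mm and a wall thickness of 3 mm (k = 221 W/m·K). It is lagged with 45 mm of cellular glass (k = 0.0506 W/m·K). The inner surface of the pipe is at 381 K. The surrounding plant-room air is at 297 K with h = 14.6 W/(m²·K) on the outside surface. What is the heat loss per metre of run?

For a radial system each layer contributes R = ln(r_out/r_in)/(2πkL); films add R = 1/(hA).
R_aluminium pipe wall = ln(33/30)/(2π×221×1) = 6.864×10^-5 K/W
R_cellular glass = ln(78/33)/(2π×0.0506×1) = 2.706 K/W
R_outer film = 1/(h_o·2πr_oL) = 1/(14.6×2π×0.078×1) = 0.1398 K/W
R_total = 2.845 K/W
Q = ΔT/R_total = 84/2.845

q′ ≈ 29.5 W/m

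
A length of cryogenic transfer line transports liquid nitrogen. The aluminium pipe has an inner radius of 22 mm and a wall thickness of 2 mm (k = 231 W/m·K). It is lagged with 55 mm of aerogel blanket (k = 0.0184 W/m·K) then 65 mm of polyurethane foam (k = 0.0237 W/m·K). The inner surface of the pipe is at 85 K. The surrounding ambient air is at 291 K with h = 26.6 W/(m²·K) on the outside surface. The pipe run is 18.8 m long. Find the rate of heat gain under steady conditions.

Radial resistances (cylindrical: R_cond = ln(r_o/r_i)/(2πkL), R_conv = 1/(h·2πrL)):
R_aluminium pipe wall = ln(24/22)/(2π×231×18.8) = 3.189×10^-6 K/W
R_aerogel blanket = ln(79/24)/(2π×0.0184×18.8) = 0.5482 K/W
R_polyurethane foam = ln(144/79)/(2π×0.0237×18.8) = 0.2145 K/W
R_outer film = 1/(h_o·2πr_oL) = 1/(26.6×2π×0.144×18.8) = 0.00221 K/W
R_total = 0.7648 K/W
Q = ΔT/R_total = 206/0.7648

Q ≈ 269 W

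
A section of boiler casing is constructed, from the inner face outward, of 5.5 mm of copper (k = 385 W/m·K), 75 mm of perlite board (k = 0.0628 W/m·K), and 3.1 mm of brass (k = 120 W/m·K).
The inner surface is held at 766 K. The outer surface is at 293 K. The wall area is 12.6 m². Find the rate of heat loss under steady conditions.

Using the resistance-network approach (series):
R_copper = L/(kA) = 0.0055/(385×12.6) = 1.134×10^-6 K/W
R_perlite board = L/(kA) = 0.075/(0.0628×12.6) = 0.09478 K/W
R_brass = L/(kA) = 0.0031/(120×12.6) = 2.05×10^-6 K/W
R_total = 0.09479 K/W
Q = ΔT / R_total = 473 / 0.09479

Q ≈ 4990 W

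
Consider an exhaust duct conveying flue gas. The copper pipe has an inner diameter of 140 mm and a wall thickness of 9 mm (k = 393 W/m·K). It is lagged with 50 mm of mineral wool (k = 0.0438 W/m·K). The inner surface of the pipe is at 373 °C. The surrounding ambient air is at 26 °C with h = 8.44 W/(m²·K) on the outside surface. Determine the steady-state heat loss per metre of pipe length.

Treating each annulus and film as a series resistance:
R_copper pipe wall = ln(79/70)/(2π×393×1) = 4.898×10^-5 K/W
R_mineral wool = ln(129/79)/(2π×0.0438×1) = 1.782 K/W
R_outer film = 1/(h_o·2πr_oL) = 1/(8.44×2π×0.129×1) = 0.1462 K/W
R_total = 1.928 K/W
Q = ΔT/R_total = 347/1.928

q′ ≈ 180 W/m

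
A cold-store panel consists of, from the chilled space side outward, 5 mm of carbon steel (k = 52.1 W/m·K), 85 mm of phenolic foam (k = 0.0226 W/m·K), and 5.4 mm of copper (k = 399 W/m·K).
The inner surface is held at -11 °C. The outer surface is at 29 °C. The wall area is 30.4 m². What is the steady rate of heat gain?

Thermal resistances in series:
R_carbon steel = L/(kA) = 0.005/(52.1×30.4) = 3.157×10^-6 K/W
R_phenolic foam = L/(kA) = 0.085/(0.0226×30.4) = 0.1237 K/W
R_copper = L/(kA) = 0.0054/(399×30.4) = 4.452×10^-7 K/W
R_total = 0.1237 K/W
Q = ΔT / R_total = 40 / 0.1237

Q ≈ 323 W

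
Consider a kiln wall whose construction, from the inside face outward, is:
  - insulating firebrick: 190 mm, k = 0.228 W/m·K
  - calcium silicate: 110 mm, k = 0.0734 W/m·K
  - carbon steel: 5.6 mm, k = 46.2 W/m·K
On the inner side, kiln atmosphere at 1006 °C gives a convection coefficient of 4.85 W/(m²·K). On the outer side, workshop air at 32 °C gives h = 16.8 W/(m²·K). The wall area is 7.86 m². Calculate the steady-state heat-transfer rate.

Q ≈ 2950 W

Series thermal resistances:
R_inner film = 1/(h_i·A) = 1/(4.85×7.86) = 0.02623 K/W
R_insulating firebrick = L/(kA) = 0.19/(0.228×7.86) = 0.106 K/W
R_calcium silicate = L/(kA) = 0.11/(0.0734×7.86) = 0.1907 K/W
R_carbon steel = L/(kA) = 0.0056/(46.2×7.86) = 1.542×10^-5 K/W
R_outer film = 1/(h_o·A) = 1/(16.8×7.86) = 0.007573 K/W
R_total = 0.3305 K/W
Q = ΔT / R_total = 974 / 0.3305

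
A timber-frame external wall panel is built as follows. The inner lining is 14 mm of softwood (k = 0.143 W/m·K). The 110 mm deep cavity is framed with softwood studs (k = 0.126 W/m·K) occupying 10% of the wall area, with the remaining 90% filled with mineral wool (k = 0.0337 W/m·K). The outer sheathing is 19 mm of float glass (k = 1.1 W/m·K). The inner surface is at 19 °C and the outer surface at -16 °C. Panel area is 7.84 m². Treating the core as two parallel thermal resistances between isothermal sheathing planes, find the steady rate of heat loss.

Q ≈ 102 W

Sheathing layers in series; stud and cavity paths in parallel between them.
R_inner = 0.014/(0.143×7.84) = 0.01249 K/W
R_stud  = 0.11/(0.126×0.1×7.84) = 1.114 K/W
R_cav   = 0.11/(0.0337×0.9×7.84) = 0.4626 K/W
1/R_core = 1/R_stud + 1/R_cav → R_core = 0.3268 K/W
R_outer = 0.019/(1.1×7.84) = 0.002203 K/W
R_total = 0.3415 K/W
Q = ΔT/R_total = 35/0.3415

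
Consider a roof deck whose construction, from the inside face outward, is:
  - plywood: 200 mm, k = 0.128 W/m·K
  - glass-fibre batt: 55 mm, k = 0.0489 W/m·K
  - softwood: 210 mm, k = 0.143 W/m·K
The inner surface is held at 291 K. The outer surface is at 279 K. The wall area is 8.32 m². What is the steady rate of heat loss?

Series thermal resistances:
R_plywood = L/(kA) = 0.2/(0.128×8.32) = 0.1878 K/W
R_glass-fibre batt = L/(kA) = 0.055/(0.0489×8.32) = 0.1352 K/W
R_softwood = L/(kA) = 0.21/(0.143×8.32) = 0.1765 K/W
R_total = 0.4995 K/W
Q = ΔT / R_total = 12 / 0.4995

Q ≈ 24 W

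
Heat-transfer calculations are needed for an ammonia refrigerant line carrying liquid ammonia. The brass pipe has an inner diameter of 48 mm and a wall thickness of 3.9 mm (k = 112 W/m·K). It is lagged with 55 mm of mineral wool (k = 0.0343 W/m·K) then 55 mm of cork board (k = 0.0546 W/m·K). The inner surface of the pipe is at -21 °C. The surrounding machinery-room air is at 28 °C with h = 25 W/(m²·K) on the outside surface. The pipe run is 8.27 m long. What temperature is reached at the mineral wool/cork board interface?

Radial resistances (cylindrical: R_cond = ln(r_o/r_i)/(2πkL), R_conv = 1/(h·2πrL)):
R_brass pipe wall = ln(27.9/24)/(2π×112×8.27) = 2.587×10^-5 K/W
R_mineral wool = ln(82.9/27.9)/(2π×0.0343×8.27) = 0.611 K/W
R_cork board = ln(137.9/82.9)/(2π×0.0546×8.27) = 0.1794 K/W
R_outer film = 1/(h_o·2πr_oL) = 1/(25×2π×0.1379×8.27) = 0.005582 K/W
R_total = 0.796 K/W
Q = ΔT/R_total = 49/0.796
Q = 61.6 W
T_interface = T_inner + Q·ΣR(inner→interface) = -21 + 61.6×0.611

T ≈ 16.6 °C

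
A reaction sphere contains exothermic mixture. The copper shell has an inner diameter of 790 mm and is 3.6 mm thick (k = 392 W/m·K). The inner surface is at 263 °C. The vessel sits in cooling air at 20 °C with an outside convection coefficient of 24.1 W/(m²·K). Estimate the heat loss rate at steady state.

Q ≈ 11700 W

Each spherical layer contributes R = (1/r_i − 1/r_o)/(4πk):
R_copper shell = (1/0.395 − 1/0.3986)/(4π×392) = 4.642×10^-6 K/W
R_outer film = 1/(h·4πr_o²) = 1/(24.1×4π×0.3986²) = 0.02078 K/W
R_total = 0.02079 K/W
Q = ΔT/R_total = 243/0.02079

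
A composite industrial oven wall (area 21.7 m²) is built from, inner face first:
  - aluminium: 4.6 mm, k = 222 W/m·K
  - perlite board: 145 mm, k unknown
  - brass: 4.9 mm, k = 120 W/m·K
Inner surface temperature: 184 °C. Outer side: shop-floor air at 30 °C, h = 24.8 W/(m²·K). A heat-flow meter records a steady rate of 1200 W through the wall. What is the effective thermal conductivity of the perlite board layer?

k ≈ 0.0528 W/(m·K)

Model the wall as resistances in series:
R_aluminium = L/(kA) = 0.0046/(222×21.7) = 9.549×10^-7 K/W
R_brass = L/(kA) = 0.0049/(120×21.7) = 1.882×10^-6 K/W
R_outer film = 1/(h_o·A) = 1/(24.8×21.7) = 0.001858 K/W
Sum of known resistances R_other = 0.001861 K/W
Total R = ΔT/Q = 154/1200 = 0.1283 K/W
R_perlite board = R_total − R_other = 0.1265 K/W
k = L/(R·A) = 0.145/(0.1265×21.7)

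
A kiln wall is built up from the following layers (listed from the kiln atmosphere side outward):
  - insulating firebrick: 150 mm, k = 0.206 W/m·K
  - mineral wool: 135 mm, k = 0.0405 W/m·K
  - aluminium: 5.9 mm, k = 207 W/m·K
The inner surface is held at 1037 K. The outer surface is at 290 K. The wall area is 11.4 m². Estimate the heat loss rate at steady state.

Thermal resistances in series:
R_insulating firebrick = L/(kA) = 0.15/(0.206×11.4) = 0.06387 K/W
R_mineral wool = L/(kA) = 0.135/(0.0405×11.4) = 0.2924 K/W
R_aluminium = L/(kA) = 0.0059/(207×11.4) = 2.5×10^-6 K/W
R_total = 0.3563 K/W
Q = ΔT / R_total = 747 / 0.3563

Q ≈ 2100 W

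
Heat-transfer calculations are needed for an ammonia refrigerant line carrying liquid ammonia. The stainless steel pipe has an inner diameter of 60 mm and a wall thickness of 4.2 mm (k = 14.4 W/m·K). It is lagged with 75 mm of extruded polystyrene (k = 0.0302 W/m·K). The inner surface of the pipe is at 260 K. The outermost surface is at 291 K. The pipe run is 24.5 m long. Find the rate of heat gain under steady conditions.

Q ≈ 124 W

For a radial system each layer contributes R = ln(r_out/r_in)/(2πkL); films add R = 1/(hA).
R_stainless steel pipe wall = ln(34.2/30)/(2π×14.4×24.5) = 5.911×10^-5 K/W
R_extruded polystyrene = ln(109.2/34.2)/(2π×0.0302×24.5) = 0.2497 K/W
R_total = 0.2498 K/W
Q = ΔT/R_total = 31/0.2498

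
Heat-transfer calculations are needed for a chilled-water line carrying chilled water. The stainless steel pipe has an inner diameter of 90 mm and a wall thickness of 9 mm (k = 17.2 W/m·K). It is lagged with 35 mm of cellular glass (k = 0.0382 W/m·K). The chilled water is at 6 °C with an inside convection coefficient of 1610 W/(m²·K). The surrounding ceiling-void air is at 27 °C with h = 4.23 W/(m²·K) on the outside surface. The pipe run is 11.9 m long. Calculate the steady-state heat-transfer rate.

Treating each annulus and film as a series resistance:
R_inner film = 1/(h_i·2πr₁L) = 1/(1610×2π×0.045×11.9) = 1.846×10^-4 K/W
R_stainless steel pipe wall = ln(54/45)/(2π×17.2×11.9) = 1.418×10^-4 K/W
R_cellular glass = ln(89/54)/(2π×0.0382×11.9) = 0.1749 K/W
R_outer film = 1/(h_o·2πr_oL) = 1/(4.23×2π×0.089×11.9) = 0.03553 K/W
R_total = 0.2108 K/W
Q = ΔT/R_total = 21/0.2108

Q ≈ 99.6 W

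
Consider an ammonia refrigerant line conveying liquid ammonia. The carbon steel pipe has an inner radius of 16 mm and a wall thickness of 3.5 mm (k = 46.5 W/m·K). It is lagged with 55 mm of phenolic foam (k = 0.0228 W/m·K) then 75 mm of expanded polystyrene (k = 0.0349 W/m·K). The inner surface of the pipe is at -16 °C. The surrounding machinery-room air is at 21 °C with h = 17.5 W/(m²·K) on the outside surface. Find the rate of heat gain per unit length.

For a radial system each layer contributes R = ln(r_out/r_in)/(2πkL); films add R = 1/(hA).
R_carbon steel pipe wall = ln(19.5/16)/(2π×46.5×1) = 6.771×10^-4 K/W
R_phenolic foam = ln(74.5/19.5)/(2π×0.0228×1) = 9.357 K/W
R_expanded polystyrene = ln(149.5/74.5)/(2π×0.0349×1) = 3.176 K/W
R_outer film = 1/(h_o·2πr_oL) = 1/(17.5×2π×0.1495×1) = 0.06083 K/W
R_total = 12.59 K/W
Q = ΔT/R_total = 37/12.59

q′ ≈ 2.94 W/m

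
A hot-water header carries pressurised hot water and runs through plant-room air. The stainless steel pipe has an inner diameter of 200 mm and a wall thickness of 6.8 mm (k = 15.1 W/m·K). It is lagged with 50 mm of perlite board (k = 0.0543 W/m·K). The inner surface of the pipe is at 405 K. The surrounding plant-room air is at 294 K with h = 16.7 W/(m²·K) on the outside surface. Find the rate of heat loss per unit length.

q′ ≈ 93.5 W/m

For a radial system each layer contributes R = ln(r_out/r_in)/(2πkL); films add R = 1/(hA).
R_stainless steel pipe wall = ln(106.8/100)/(2π×15.1×1) = 6.934×10^-4 K/W
R_perlite board = ln(156.8/106.8)/(2π×0.0543×1) = 1.126 K/W
R_outer film = 1/(h_o·2πr_oL) = 1/(16.7×2π×0.1568×1) = 0.06078 K/W
R_total = 1.187 K/W
Q = ΔT/R_total = 111/1.187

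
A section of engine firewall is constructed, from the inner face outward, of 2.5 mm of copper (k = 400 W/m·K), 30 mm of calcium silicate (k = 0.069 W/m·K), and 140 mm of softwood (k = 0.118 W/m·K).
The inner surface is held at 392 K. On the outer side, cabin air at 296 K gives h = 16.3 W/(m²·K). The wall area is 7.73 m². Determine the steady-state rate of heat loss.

Series thermal resistances:
R_copper = L/(kA) = 0.0025/(400×7.73) = 8.085×10^-7 K/W
R_calcium silicate = L/(kA) = 0.03/(0.069×7.73) = 0.05625 K/W
R_softwood = L/(kA) = 0.14/(0.118×7.73) = 0.1535 K/W
R_outer film = 1/(h_o·A) = 1/(16.3×7.73) = 0.007937 K/W
R_total = 0.2177 K/W
Q = ΔT / R_total = 96 / 0.2177

Q ≈ 441 W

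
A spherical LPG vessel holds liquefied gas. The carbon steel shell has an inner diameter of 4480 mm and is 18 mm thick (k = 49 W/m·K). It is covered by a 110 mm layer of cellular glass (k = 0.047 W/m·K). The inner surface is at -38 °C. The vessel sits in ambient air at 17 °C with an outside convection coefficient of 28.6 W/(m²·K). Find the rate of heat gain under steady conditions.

Q ≈ 1560 W

Spherical conduction: R = (1/r_in − 1/r_out)/(4πk) per layer; series-sum.
R_carbon steel shell = (1/2.24 − 1/2.258)/(4π×49) = 5.78×10^-6 K/W
R_cellular glass = (1/2.258 − 1/2.368)/(4π×0.047) = 0.03483 K/W
R_outer film = 1/(h·4πr_o²) = 1/(28.6×4π×2.368²) = 4.962×10^-4 K/W
R_total = 0.03533 K/W
Q = ΔT/R_total = 55/0.03533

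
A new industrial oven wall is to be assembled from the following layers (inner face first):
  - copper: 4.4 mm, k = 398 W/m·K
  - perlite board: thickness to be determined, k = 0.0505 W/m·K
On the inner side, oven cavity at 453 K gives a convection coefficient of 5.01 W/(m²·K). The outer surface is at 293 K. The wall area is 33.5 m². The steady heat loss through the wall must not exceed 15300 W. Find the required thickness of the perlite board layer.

Using the resistance-network approach (series):
R_inner film = 1/(h_i·A) = 1/(5.01×33.5) = 0.005958 K/W
R_copper = L/(kA) = 0.0044/(398×33.5) = 3.3×10^-7 K/W
Sum of the known resistances R_other = 0.005959 K/W
Required total resistance R_tot = ΔT/Q_allow = 160/15300 = 0.01046 K/W
R_perlite board = R_tot − R_other = 0.004499 K/W
L = R·k·A = 0.004499×0.0505×33.5

L ≈ 7.61 mm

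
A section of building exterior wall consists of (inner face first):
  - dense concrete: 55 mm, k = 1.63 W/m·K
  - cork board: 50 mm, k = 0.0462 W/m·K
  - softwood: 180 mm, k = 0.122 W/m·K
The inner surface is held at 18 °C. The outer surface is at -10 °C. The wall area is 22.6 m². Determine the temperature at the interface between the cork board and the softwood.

T ≈ 5.94 °C

Thermal resistances in series:
R_dense concrete = L/(kA) = 0.055/(1.63×22.6) = 0.001493 K/W
R_cork board = L/(kA) = 0.05/(0.0462×22.6) = 0.04789 K/W
R_softwood = L/(kA) = 0.18/(0.122×22.6) = 0.06528 K/W
R_total = 0.1147 K/W;  Q = ΔT/R_total = 28/0.1147 = 244.2 W
T_interface = T_inner − Q·ΣR(inner→interface) = 18 − 244×0.04938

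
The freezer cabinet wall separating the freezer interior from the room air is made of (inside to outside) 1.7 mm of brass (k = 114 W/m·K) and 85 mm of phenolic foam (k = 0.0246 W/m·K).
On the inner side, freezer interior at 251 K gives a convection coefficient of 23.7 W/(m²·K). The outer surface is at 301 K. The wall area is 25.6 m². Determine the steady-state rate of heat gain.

Series thermal resistances:
R_inner film = 1/(h_i·A) = 1/(23.7×25.6) = 0.001648 K/W
R_brass = L/(kA) = 0.0017/(114×25.6) = 5.825×10^-7 K/W
R_phenolic foam = L/(kA) = 0.085/(0.0246×25.6) = 0.135 K/W
R_total = 0.1366 K/W
Q = ΔT / R_total = 50 / 0.1366

Q ≈ 366 W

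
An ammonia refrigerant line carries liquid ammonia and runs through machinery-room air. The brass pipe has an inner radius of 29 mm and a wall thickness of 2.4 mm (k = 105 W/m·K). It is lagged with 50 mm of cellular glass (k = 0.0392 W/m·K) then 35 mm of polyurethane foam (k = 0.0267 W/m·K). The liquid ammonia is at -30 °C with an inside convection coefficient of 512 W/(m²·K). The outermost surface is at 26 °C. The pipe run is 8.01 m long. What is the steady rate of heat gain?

Per-layer cylindrical resistances, series-summed:
R_inner film = 1/(h_i·2πr₁L) = 1/(512×2π×0.029×8.01) = 0.001338 K/W
R_brass pipe wall = ln(31.4/29)/(2π×105×8.01) = 1.505×10^-5 K/W
R_cellular glass = ln(81.4/31.4)/(2π×0.0392×8.01) = 0.4828 K/W
R_polyurethane foam = ln(116.4/81.4)/(2π×0.0267×8.01) = 0.2662 K/W
R_total = 0.7503 K/W
Q = ΔT/R_total = 56/0.7503

Q ≈ 74.6 W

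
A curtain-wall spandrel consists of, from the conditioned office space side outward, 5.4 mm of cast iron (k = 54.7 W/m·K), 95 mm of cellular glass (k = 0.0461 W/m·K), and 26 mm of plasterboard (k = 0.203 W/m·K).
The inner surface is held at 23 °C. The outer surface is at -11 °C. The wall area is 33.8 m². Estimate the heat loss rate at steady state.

Series thermal resistances:
R_cast iron = L/(kA) = 0.0054/(54.7×33.8) = 2.921×10^-6 K/W
R_cellular glass = L/(kA) = 0.095/(0.0461×33.8) = 0.06097 K/W
R_plasterboard = L/(kA) = 0.026/(0.203×33.8) = 0.003789 K/W
R_total = 0.06476 K/W
Q = ΔT / R_total = 34 / 0.06476

Q ≈ 525 W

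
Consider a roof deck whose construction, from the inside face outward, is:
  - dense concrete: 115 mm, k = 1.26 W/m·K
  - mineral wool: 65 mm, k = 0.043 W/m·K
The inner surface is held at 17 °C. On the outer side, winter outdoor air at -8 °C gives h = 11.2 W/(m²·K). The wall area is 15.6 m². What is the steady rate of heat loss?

Q ≈ 230 W

Thermal resistances in series:
R_dense concrete = L/(kA) = 0.115/(1.26×15.6) = 0.005851 K/W
R_mineral wool = L/(kA) = 0.065/(0.043×15.6) = 0.0969 K/W
R_outer film = 1/(h_o·A) = 1/(11.2×15.6) = 0.005723 K/W
R_total = 0.1085 K/W
Q = ΔT / R_total = 25 / 0.1085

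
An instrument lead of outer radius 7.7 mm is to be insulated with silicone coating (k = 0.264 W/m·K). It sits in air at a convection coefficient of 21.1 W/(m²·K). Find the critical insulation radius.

For a cylinder r_cr = k/h = 0.264/21.1
r_cr = 12.5 mm; since the bare radius (7.7 mm) is below r_cr, adding a thin layer of insulation will *increase* heat loss.

r_cr ≈ 12.5 mm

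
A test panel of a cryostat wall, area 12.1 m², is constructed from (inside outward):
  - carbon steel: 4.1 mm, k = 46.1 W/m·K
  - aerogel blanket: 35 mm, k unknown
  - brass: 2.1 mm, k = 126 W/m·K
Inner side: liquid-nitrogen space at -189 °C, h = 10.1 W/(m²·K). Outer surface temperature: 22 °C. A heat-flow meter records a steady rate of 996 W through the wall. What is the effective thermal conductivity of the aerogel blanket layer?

Using the resistance-network approach (series):
R_inner film = 1/(h_i·A) = 1/(10.1×12.1) = 0.008183 K/W
R_carbon steel = L/(kA) = 0.0041/(46.1×12.1) = 7.35×10^-6 K/W
R_brass = L/(kA) = 0.0021/(126×12.1) = 1.377×10^-6 K/W
Sum of known resistances R_other = 0.008191 K/W
Total R = ΔT/Q = 211/996 = 0.2118 K/W
R_aerogel blanket = R_total − R_other = 0.2037 K/W
k = L/(R·A) = 0.035/(0.2037×12.1)

k ≈ 0.0142 W/(m·K)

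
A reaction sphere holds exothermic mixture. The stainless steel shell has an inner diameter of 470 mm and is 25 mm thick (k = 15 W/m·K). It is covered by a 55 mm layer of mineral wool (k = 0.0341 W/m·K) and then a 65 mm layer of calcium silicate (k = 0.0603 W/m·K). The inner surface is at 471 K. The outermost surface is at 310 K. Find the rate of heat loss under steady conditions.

Q ≈ 70.4 W

Each spherical layer contributes R = (1/r_i − 1/r_o)/(4πk):
R_stainless steel shell = (1/0.235 − 1/0.26)/(4π×15) = 0.002171 K/W
R_mineral wool = (1/0.26 − 1/0.315)/(4π×0.0341) = 1.567 K/W
R_calcium silicate = (1/0.315 − 1/0.38)/(4π×0.0603) = 0.7166 K/W
R_total = 2.286 K/W
Q = ΔT/R_total = 161/2.286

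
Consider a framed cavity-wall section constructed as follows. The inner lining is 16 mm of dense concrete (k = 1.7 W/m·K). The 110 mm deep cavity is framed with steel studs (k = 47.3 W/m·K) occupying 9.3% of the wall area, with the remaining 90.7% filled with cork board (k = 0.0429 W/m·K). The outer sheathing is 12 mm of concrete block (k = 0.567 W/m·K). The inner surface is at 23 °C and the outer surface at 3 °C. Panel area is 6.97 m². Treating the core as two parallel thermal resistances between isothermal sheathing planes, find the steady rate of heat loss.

Q ≈ 2520 W

Sheathing layers in series; stud and cavity paths in parallel between them.
R_inner = 0.016/(1.7×6.97) = 0.00135 K/W
R_stud  = 0.11/(47.3×0.093×6.97) = 0.003588 K/W
R_cav   = 0.11/(0.0429×0.907×6.97) = 0.4056 K/W
1/R_core = 1/R_stud + 1/R_cav → R_core = 0.003556 K/W
R_outer = 0.012/(0.567×6.97) = 0.003036 K/W
R_total = 0.007943 K/W
Q = ΔT/R_total = 20/0.007943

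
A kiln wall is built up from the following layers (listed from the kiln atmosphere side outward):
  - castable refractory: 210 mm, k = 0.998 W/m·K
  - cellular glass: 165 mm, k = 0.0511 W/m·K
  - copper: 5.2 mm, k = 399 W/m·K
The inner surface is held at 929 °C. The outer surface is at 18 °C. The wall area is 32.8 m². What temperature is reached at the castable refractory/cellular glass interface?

Model the wall as resistances in series:
R_castable refractory = L/(kA) = 0.21/(0.998×32.8) = 0.006415 K/W
R_cellular glass = L/(kA) = 0.165/(0.0511×32.8) = 0.09844 K/W
R_copper = L/(kA) = 0.0052/(399×32.8) = 3.973×10^-7 K/W
R_total = 0.1049 K/W;  Q = ΔT/R_total = 911/0.1049 = 8688 W
T_interface = T_inner − Q·ΣR(inner→interface) = 929 − 8690×0.006415

T ≈ 873 °C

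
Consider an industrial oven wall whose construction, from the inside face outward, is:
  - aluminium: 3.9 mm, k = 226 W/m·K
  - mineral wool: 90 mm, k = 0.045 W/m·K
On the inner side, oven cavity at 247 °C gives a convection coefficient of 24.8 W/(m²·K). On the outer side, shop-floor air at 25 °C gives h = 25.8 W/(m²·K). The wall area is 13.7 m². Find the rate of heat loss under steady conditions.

Using the resistance-network approach (series):
R_inner film = 1/(h_i·A) = 1/(24.8×13.7) = 0.002943 K/W
R_aluminium = L/(kA) = 0.0039/(226×13.7) = 1.26×10^-6 K/W
R_mineral wool = L/(kA) = 0.09/(0.045×13.7) = 0.146 K/W
R_outer film = 1/(h_o·A) = 1/(25.8×13.7) = 0.002829 K/W
R_total = 0.1518 K/W
Q = ΔT / R_total = 222 / 0.1518

Q ≈ 1460 W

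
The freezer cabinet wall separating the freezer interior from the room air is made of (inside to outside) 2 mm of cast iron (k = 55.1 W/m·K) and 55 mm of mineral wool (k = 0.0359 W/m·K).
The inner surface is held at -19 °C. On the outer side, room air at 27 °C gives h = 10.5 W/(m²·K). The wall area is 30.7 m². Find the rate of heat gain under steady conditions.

Q ≈ 868 W

Using the resistance-network approach (series):
R_cast iron = L/(kA) = 0.002/(55.1×30.7) = 1.182×10^-6 K/W
R_mineral wool = L/(kA) = 0.055/(0.0359×30.7) = 0.0499 K/W
R_outer film = 1/(h_o·A) = 1/(10.5×30.7) = 0.003102 K/W
R_total = 0.05301 K/W
Q = ΔT / R_total = 46 / 0.05301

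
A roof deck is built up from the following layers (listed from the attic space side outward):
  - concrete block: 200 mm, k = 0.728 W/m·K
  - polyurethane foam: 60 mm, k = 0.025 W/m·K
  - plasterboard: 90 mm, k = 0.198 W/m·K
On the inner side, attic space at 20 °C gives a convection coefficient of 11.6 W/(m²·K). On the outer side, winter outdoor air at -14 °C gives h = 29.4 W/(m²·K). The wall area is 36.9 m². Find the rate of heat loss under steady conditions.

Q ≈ 386 W

Treating each layer as a thermal resistance in series:
R_inner film = 1/(h_i·A) = 1/(11.6×36.9) = 0.002336 K/W
R_concrete block = L/(kA) = 0.2/(0.728×36.9) = 0.007445 K/W
R_polyurethane foam = L/(kA) = 0.06/(0.025×36.9) = 0.06504 K/W
R_plasterboard = L/(kA) = 0.09/(0.198×36.9) = 0.01232 K/W
R_outer film = 1/(h_o·A) = 1/(29.4×36.9) = 9.218×10^-4 K/W
R_total = 0.08806 K/W
Q = ΔT / R_total = 34 / 0.08806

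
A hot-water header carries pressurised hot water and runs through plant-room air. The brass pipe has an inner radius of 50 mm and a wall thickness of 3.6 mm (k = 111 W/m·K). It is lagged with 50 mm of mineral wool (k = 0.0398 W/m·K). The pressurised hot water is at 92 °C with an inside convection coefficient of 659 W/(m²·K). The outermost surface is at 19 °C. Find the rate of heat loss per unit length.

Cylindrical conduction, so R = ln(r₂/r₁)/(2πkL) per layer, in series:
R_inner film = 1/(h_i·2πr₁L) = 1/(659×2π×0.05×1) = 0.00483 K/W
R_brass pipe wall = ln(53.6/50)/(2π×111×1) = 9.969×10^-5 K/W
R_mineral wool = ln(103.6/53.6)/(2π×0.0398×1) = 2.635 K/W
R_total = 2.64 K/W
Q = ΔT/R_total = 73/2.64

q′ ≈ 27.7 W/m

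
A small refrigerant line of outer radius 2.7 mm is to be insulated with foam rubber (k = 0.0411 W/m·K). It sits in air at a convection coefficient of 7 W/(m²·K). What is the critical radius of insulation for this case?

For a cylinder r_cr = k/h = 0.0411/7
r_cr = 5.87 mm; since the bare radius (2.7 mm) is below r_cr, adding a thin layer of insulation will *increase* heat loss.

r_cr ≈ 5.87 mm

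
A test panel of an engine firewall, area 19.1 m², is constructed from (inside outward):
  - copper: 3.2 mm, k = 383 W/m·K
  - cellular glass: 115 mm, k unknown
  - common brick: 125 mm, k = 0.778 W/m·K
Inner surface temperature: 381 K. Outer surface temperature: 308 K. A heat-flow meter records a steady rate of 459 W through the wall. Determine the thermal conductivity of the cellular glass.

Using the resistance-network approach (series):
R_copper = L/(kA) = 0.0032/(383×19.1) = 4.374×10^-7 K/W
R_common brick = L/(kA) = 0.125/(0.778×19.1) = 0.008412 K/W
Sum of known resistances R_other = 0.008412 K/W
Total R = ΔT/Q = 73/459 = 0.159 K/W
R_cellular glass = R_total − R_other = 0.1506 K/W
k = L/(R·A) = 0.115/(0.1506×19.1)

k ≈ 0.04 W/(m·K)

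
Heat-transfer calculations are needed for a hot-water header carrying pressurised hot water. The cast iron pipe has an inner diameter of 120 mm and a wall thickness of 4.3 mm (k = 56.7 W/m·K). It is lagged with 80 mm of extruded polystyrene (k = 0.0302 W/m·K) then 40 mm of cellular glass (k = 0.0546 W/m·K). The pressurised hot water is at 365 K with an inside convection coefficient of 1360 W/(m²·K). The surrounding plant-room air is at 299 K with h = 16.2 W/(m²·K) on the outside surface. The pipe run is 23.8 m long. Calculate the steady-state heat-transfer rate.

Treating each annulus and film as a series resistance:
R_inner film = 1/(h_i·2πr₁L) = 1/(1360×2π×0.06×23.8) = 8.195×10^-5 K/W
R_cast iron pipe wall = ln(64.3/60)/(2π×56.7×23.8) = 8.163×10^-6 K/W
R_extruded polystyrene = ln(144.3/64.3)/(2π×0.0302×23.8) = 0.179 K/W
R_cellular glass = ln(184.3/144.3)/(2π×0.0546×23.8) = 0.02997 K/W
R_outer film = 1/(h_o·2πr_oL) = 1/(16.2×2π×0.1843×23.8) = 0.00224 K/W
R_total = 0.2113 K/W
Q = ΔT/R_total = 66/0.2113

Q ≈ 312 W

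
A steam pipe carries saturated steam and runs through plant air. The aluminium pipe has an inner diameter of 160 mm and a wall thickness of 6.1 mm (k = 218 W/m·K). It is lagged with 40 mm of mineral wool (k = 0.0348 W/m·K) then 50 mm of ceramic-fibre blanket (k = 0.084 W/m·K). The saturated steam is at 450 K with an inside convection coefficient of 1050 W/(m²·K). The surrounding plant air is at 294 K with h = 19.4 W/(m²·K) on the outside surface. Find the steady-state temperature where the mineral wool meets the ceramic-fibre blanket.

Cylindrical conduction, so R = ln(r₂/r₁)/(2πkL) per layer, in series:
R_inner film = 1/(h_i·2πr₁L) = 1/(1050×2π×0.08×1) = 0.001895 K/W
R_aluminium pipe wall = ln(86.1/80)/(2π×218×1) = 5.365×10^-5 K/W
R_mineral wool = ln(126.1/86.1)/(2π×0.0348×1) = 1.745 K/W
R_ceramic-fibre blanket = ln(176.1/126.1)/(2π×0.084×1) = 0.6328 K/W
R_outer film = 1/(h_o·2πr_oL) = 1/(19.4×2π×0.1761×1) = 0.04659 K/W
R_total = 2.426 K/W
Q = ΔT/R_total = 156/2.426
Q = 64.3 W/m
T_interface = T_inner − Q·ΣR(inner→interface) = 450 − 64.3×1.747

T ≈ 338 K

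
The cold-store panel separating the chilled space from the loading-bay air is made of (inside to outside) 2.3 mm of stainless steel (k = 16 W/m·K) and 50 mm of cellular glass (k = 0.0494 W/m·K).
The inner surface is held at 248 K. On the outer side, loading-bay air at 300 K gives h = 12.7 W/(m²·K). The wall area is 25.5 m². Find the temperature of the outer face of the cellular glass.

Model the wall as resistances in series:
R_stainless steel = L/(kA) = 0.0023/(16×25.5) = 5.637×10^-6 K/W
R_cellular glass = L/(kA) = 0.05/(0.0494×25.5) = 0.03969 K/W
R_outer film = 1/(h_o·A) = 1/(12.7×25.5) = 0.003088 K/W
R_total = 0.04279 K/W;  Q = ΔT/R_total = 52/0.04279 = 1215 W
T_interface = T_inner + Q·ΣR(inner→interface) = 248 + 1220×0.0397

T ≈ 296 K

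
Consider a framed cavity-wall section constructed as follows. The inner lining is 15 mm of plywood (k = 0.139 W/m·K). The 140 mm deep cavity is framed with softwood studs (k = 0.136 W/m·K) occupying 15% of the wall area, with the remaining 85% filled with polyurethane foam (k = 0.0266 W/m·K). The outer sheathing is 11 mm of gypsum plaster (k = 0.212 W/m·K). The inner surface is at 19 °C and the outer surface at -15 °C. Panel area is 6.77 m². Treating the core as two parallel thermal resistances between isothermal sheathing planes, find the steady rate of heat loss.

Q ≈ 67.4 W

Sheathing layers in series; stud and cavity paths in parallel between them.
R_inner = 0.015/(0.139×6.77) = 0.01594 K/W
R_stud  = 0.14/(0.136×0.15×6.77) = 1.014 K/W
R_cav   = 0.14/(0.0266×0.85×6.77) = 0.9146 K/W
1/R_core = 1/R_stud + 1/R_cav → R_core = 0.4808 K/W
R_outer = 0.011/(0.212×6.77) = 0.007664 K/W
R_total = 0.5044 K/W
Q = ΔT/R_total = 34/0.5044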